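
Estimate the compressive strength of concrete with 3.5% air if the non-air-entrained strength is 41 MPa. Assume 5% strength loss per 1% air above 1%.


Strength loss = (3.5 - 1) * 5 = 12.5%
f'c = 41 * (1 - 12.5/100)
= 35.88 MPa

35.88


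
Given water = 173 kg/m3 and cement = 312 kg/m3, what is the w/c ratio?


w/c = water / cement
w/c = 173 / 312 = 0.554

0.554


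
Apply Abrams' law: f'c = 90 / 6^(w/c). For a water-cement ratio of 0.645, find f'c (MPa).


f'c = 90 / 6^0.645
= 90 / 3.176
= 28.34 MPa

28.34


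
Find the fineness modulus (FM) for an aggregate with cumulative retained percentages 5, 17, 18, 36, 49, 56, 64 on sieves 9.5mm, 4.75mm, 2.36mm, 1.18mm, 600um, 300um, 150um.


FM = sum(cumulative % retained) / 100
= 245 / 100
= 2.45

2.45


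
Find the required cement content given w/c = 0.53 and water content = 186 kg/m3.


Cement = water / (w/c)
= 186 / 0.53
= 350.9 kg/m3

350.9


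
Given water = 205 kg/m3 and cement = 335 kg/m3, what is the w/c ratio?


w/c = water / cement
w/c = 205 / 335 = 0.612

0.612


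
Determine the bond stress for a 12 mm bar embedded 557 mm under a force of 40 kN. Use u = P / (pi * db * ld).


u = P / (pi * db * ld)
= 40 * 1000 / (pi * 12 * 557)
= 1.905 MPa

1.905


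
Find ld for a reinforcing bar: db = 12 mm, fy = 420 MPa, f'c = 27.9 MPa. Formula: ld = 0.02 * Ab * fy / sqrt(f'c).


Ab = pi * 12^2 / 4 = 113.097 mm2
ld = 0.02 * 113.097 * 420 / sqrt(27.9)
= 179.9 mm

179.9


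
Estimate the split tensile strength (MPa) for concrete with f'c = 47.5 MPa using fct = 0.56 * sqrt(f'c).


fct = 0.56 * sqrt(47.5)
= 0.56 * 6.892
= 3.86 MPa

3.86


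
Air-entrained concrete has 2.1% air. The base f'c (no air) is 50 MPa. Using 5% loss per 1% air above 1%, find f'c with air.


Strength loss = (2.1 - 1) * 5 = 5.5%
f'c = 50 * (1 - 5.5/100)
= 47.25 MPa

47.25


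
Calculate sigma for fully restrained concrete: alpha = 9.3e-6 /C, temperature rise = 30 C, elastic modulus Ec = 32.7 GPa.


sigma = alpha * dT * Ec
= 9.3e-6 * 30 * 32.7 * 1000
= 9.123 MPa

9.123


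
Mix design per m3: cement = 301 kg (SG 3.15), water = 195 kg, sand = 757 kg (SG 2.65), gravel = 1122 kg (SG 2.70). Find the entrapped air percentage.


Vol cement = 301 / (3.15 * 1000) = 0.095556 m3
Vol water = 195 / 1000 = 0.195 m3
Vol sand = 757 / (2.65 * 1000) = 0.28566 m3
Vol gravel = 1122 / (2.70 * 1000) = 0.415556 m3
Total solid + water volume = 0.991771 m3
Air = (1 - 0.991771) * 100 = 0.82%

0.82


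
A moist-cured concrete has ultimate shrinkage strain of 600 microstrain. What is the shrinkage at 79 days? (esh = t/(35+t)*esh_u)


esh(79) = 79 / (35 + 79) * 600
= 79 / 114 * 600
= 415.8 microstrain

415.8


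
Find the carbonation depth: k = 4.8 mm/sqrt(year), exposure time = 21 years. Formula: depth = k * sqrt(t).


depth = k * sqrt(t)
= 4.8 * sqrt(21)
= 22.0 mm

22.0


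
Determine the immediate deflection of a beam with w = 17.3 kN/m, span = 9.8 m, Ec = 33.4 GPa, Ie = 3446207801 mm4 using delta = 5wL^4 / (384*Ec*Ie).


Convert: L = 9.8 m = 9800 mm, Ec = 33.4 GPa = 33400 MPa
delta = 5 * 17.3 * 9800^4 / (384 * 33400 * 3446207801)
= 18.05 mm

18.05


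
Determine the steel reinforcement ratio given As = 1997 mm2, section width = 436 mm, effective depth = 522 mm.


rho = As / (b * d)
= 1997 / (436 * 522)
= 0.0088

0.0088


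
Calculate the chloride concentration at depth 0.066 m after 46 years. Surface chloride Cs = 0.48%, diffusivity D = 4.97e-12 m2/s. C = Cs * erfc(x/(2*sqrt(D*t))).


t_seconds = 46 * 365.25 * 24 * 3600 = 1451649600.0 s
arg = 0.066 / (2 * sqrt(4.97e-12 * 1451649600.0))
= 0.3885
erfc(0.3885) = 0.5827
C = 0.48 * 0.5827 = 0.2797%

0.2797


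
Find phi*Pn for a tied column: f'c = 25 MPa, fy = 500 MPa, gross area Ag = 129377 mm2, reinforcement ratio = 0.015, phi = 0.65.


Ast = rho * Ag = 0.015 * 129377 = 1940.655 mm2
phi*Pn = 0.65 * 0.80 * (0.85 * 25 * (129377 - 1940.655) + 500 * 1940.655) / 1000
= 1912.74 kN

1912.74


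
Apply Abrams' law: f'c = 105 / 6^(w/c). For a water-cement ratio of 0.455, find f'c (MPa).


f'c = 105 / 6^0.455
= 105 / 2.26
= 46.47 MPa

46.47


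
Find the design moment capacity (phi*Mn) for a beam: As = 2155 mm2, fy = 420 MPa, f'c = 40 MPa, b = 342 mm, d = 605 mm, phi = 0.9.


a = As * fy / (0.85 * f'c * b)
= 2155 * 420 / (0.85 * 40 * 342)
= 77.838 mm
Mn = As * fy * (d - a/2) / 10^6
= 512.3599 kN-m
phi*Mn = 0.9 * 512.3599 = 461.12 kN-m

461.12


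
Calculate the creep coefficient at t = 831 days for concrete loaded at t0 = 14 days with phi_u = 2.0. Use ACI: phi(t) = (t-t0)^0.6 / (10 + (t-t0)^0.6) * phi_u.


dt = 831 - 14 = 817
phi = 817^0.6 / (10 + 817^0.6) * 2.0
= 1.696

1.696


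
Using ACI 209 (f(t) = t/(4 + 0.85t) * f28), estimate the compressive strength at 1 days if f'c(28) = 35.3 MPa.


f(1) = 1 / (4 + 0.85 * 1) * 35.3
= 1 / 4.85 * 35.3
= 7.28 MPa

7.28


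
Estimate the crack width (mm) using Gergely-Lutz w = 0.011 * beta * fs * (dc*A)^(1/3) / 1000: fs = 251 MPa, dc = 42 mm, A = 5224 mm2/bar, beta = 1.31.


w = 0.011 * beta * fs * (dc * A)^(1/3) / 1000
= 0.011 * 1.31 * 251 * (42 * 5224)^(1/3) / 1000
= 0.218 mm

0.218


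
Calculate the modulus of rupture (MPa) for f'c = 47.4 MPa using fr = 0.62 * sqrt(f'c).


fr = 0.62 * sqrt(47.4)
= 4.269 MPa

4.269


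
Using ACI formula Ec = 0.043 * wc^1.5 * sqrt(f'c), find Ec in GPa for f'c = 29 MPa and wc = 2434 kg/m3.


Ec = 0.043 * 2434^1.5 * sqrt(29) / 1000
= 27.81 GPa

27.81


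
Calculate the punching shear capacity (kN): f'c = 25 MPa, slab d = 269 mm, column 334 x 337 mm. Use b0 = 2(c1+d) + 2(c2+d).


b0 = 2*(334 + 269) + 2*(337 + 269) = 2418 mm
Vc = 0.33 * sqrt(25) * 2418 * 269 / 1000
= 1073.23 kN

1073.23


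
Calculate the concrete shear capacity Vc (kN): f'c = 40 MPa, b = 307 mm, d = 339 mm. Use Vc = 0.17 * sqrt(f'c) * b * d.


Vc = 0.17 * sqrt(40) * 307 * 339 / 1000
= 111.9 kN

111.9


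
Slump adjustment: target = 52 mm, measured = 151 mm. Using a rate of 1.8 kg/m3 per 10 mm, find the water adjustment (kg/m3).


Difference = 52 - 151 = -99 mm
Water adjustment = -99 * 1.8 / 10 = -17.8 kg/m3

-17.8


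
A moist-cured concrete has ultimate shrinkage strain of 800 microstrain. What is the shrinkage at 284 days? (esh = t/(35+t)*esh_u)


esh(284) = 284 / (35 + 284) * 800
= 284 / 319 * 800
= 712.2 microstrain

712.2


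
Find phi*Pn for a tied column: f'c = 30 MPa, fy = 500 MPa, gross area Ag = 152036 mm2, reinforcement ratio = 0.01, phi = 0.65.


Ast = rho * Ag = 0.01 * 152036 = 1520.36 mm2
phi*Pn = 0.65 * 0.80 * (0.85 * 30 * (152036 - 1520.36) + 500 * 1520.36) / 1000
= 2391.13 kN

2391.13


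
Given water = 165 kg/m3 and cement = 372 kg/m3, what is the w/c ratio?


w/c = water / cement
w/c = 165 / 372 = 0.444

0.444


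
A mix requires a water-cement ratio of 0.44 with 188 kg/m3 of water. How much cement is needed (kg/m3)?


Cement = water / (w/c)
= 188 / 0.44
= 427.3 kg/m3

427.3


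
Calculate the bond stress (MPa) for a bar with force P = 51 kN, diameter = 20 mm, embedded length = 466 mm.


u = P / (pi * db * ld)
= 51 * 1000 / (pi * 20 * 466)
= 1.742 MPa

1.742


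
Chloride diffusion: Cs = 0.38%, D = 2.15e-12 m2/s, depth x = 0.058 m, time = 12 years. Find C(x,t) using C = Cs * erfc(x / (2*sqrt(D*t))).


t_seconds = 12 * 365.25 * 24 * 3600 = 378691200.0 s
arg = 0.058 / (2 * sqrt(2.15e-12 * 378691200.0))
= 1.0163
erfc(1.0163) = 0.1506
C = 0.38 * 0.1506 = 0.0572%

0.0572


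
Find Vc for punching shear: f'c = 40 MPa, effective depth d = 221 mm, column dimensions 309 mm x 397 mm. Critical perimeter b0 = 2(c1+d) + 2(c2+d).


b0 = 2*(309 + 221) + 2*(397 + 221) = 2296 mm
Vc = 0.33 * sqrt(40) * 2296 * 221 / 1000
= 1059.03 kN

1059.03


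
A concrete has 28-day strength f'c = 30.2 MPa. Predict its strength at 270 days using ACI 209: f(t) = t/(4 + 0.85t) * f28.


f(270) = 270 / (4 + 0.85 * 270) * 30.2
= 270 / 233.5 * 30.2
= 34.92 MPa

34.92


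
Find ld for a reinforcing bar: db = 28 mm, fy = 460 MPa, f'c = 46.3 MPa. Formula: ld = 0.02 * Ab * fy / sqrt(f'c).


Ab = pi * 28^2 / 4 = 615.752 mm2
ld = 0.02 * 615.752 * 460 / sqrt(46.3)
= 832.5 mm

832.5


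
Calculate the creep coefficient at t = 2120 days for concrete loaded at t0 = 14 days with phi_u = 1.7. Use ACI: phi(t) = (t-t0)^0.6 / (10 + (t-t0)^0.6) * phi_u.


dt = 2120 - 14 = 2106
phi = 2106^0.6 / (10 + 2106^0.6) * 1.7
= 1.544

1.544


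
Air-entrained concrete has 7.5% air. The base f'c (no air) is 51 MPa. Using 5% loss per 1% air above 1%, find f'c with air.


Strength loss = (7.5 - 1) * 5 = 32.5%
f'c = 51 * (1 - 32.5/100)
= 34.43 MPa

34.43


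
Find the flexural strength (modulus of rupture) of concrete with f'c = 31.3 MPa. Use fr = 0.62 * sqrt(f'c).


fr = 0.62 * sqrt(31.3)
= 3.469 MPa

3.469


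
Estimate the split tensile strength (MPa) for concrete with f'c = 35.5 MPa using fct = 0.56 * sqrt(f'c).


fct = 0.56 * sqrt(35.5)
= 0.56 * 5.958
= 3.337 MPa

3.337


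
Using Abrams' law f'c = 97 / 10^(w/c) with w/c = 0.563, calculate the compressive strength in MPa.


f'c = 97 / 10^0.563
= 97 / 3.656
= 26.53 MPa

26.53


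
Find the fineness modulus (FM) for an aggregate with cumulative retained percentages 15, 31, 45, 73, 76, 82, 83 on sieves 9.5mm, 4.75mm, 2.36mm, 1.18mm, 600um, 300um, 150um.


FM = sum(cumulative % retained) / 100
= 405 / 100
= 4.05

4.05


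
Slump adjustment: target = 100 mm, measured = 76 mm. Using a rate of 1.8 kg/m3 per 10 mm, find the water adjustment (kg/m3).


Difference = 100 - 76 = 24 mm
Water adjustment = 24 * 1.8 / 10 = 4.3 kg/m3

4.3


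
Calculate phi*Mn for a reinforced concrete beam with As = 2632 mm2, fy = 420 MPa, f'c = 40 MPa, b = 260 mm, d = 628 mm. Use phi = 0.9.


a = As * fy / (0.85 * f'c * b)
= 2632 * 420 / (0.85 * 40 * 260)
= 125.0498 mm
Mn = As * fy * (d - a/2) / 10^6
= 625.0988 kN-m
phi*Mn = 0.9 * 625.0988 = 562.59 kN-m

562.59


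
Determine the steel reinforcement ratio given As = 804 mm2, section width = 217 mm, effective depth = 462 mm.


rho = As / (b * d)
= 804 / (217 * 462)
= 0.008

0.008


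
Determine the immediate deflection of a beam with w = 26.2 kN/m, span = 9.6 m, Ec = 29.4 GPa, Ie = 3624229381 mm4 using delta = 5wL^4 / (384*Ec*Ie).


Convert: L = 9.6 m = 9600 mm, Ec = 29.4 GPa = 29400 MPa
delta = 5 * 26.2 * 9600^4 / (384 * 29400 * 3624229381)
= 27.19 mm

27.19


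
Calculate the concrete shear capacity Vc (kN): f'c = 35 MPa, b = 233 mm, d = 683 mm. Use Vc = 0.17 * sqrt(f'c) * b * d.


Vc = 0.17 * sqrt(35) * 233 * 683 / 1000
= 160.05 kN

160.05


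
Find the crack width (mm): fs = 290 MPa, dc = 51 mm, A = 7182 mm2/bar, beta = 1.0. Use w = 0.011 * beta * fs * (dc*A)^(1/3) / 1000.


w = 0.011 * beta * fs * (dc * A)^(1/3) / 1000
= 0.011 * 1.0 * 290 * (51 * 7182)^(1/3) / 1000
= 0.228 mm

0.228


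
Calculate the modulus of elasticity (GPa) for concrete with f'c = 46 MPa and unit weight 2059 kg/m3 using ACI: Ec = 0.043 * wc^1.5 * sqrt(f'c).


Ec = 0.043 * 2059^1.5 * sqrt(46) / 1000
= 27.25 GPa

27.25


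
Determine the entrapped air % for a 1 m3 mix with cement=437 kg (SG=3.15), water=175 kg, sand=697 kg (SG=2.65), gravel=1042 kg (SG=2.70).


Vol cement = 437 / (3.15 * 1000) = 0.13873 m3
Vol water = 175 / 1000 = 0.175 m3
Vol sand = 697 / (2.65 * 1000) = 0.263019 m3
Vol gravel = 1042 / (2.70 * 1000) = 0.385926 m3
Total solid + water volume = 0.962675 m3
Air = (1 - 0.962675) * 100 = 3.73%

3.73


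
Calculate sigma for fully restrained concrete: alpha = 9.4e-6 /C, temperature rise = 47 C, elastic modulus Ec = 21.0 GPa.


sigma = alpha * dT * Ec
= 9.4e-6 * 47 * 21.0 * 1000
= 9.278 MPa

9.278


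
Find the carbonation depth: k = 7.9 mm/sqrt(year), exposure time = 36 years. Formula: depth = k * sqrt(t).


depth = k * sqrt(t)
= 7.9 * sqrt(36)
= 47.4 mm

47.4


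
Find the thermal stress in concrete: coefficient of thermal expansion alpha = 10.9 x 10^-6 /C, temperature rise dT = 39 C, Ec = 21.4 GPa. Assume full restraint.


sigma = alpha * dT * Ec
= 10.9e-6 * 39 * 21.4 * 1000
= 9.097 MPa

9.097


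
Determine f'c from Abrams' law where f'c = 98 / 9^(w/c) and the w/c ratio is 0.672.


f'c = 98 / 9^0.672
= 98 / 4.378
= 22.39 MPa

22.39


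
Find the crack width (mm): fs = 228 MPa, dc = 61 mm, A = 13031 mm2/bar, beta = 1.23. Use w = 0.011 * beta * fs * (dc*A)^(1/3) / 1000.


w = 0.011 * beta * fs * (dc * A)^(1/3) / 1000
= 0.011 * 1.23 * 228 * (61 * 13031)^(1/3) / 1000
= 0.286 mm

0.286


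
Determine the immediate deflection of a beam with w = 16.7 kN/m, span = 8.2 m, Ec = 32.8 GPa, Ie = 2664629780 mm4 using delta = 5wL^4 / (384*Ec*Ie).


Convert: L = 8.2 m = 8200 mm, Ec = 32.8 GPa = 32800 MPa
delta = 5 * 16.7 * 8200^4 / (384 * 32800 * 2664629780)
= 11.25 mm

11.25


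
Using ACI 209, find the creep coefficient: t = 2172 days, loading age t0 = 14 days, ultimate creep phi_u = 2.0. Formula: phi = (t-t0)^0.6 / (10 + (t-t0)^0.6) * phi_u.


dt = 2172 - 14 = 2158
phi = 2158^0.6 / (10 + 2158^0.6) * 2.0
= 1.818

1.818


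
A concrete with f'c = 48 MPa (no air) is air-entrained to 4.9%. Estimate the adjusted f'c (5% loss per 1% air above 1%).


Strength loss = (4.9 - 1) * 5 = 19.5%
f'c = 48 * (1 - 19.5/100)
= 38.64 MPa

38.64


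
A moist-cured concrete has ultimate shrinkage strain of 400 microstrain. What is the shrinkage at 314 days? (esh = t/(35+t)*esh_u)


esh(314) = 314 / (35 + 314) * 400
= 314 / 349 * 400
= 359.9 microstrain

359.9


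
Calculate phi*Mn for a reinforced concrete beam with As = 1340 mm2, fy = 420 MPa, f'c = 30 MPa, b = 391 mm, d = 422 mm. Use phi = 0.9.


a = As * fy / (0.85 * f'c * b)
= 1340 * 420 / (0.85 * 30 * 391)
= 56.4465 mm
Mn = As * fy * (d - a/2) / 10^6
= 221.6176 kN-m
phi*Mn = 0.9 * 221.6176 = 199.46 kN-m

199.46


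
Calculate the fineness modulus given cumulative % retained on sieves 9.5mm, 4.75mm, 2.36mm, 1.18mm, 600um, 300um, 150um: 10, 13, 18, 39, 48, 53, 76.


FM = sum(cumulative % retained) / 100
= 257 / 100
= 2.57

2.57


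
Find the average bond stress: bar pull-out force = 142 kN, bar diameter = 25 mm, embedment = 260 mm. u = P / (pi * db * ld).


u = P / (pi * db * ld)
= 142 * 1000 / (pi * 25 * 260)
= 6.954 MPa

6.954


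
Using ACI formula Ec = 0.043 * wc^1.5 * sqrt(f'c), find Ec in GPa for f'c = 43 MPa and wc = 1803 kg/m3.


Ec = 0.043 * 1803^1.5 * sqrt(43) / 1000
= 21.59 GPa

21.59


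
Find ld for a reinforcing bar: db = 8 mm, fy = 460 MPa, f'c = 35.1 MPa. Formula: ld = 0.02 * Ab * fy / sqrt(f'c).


Ab = pi * 8^2 / 4 = 50.265 mm2
ld = 0.02 * 50.265 * 460 / sqrt(35.1)
= 78.1 mm

78.1


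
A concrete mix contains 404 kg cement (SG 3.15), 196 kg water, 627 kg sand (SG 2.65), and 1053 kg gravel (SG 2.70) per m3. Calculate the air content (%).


Vol cement = 404 / (3.15 * 1000) = 0.128254 m3
Vol water = 196 / 1000 = 0.196 m3
Vol sand = 627 / (2.65 * 1000) = 0.236604 m3
Vol gravel = 1053 / (2.70 * 1000) = 0.39 m3
Total solid + water volume = 0.950858 m3
Air = (1 - 0.950858) * 100 = 4.91%

4.91


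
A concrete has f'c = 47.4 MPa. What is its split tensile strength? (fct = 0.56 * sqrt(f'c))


fct = 0.56 * sqrt(47.4)
= 0.56 * 6.885
= 3.855 MPa

3.855


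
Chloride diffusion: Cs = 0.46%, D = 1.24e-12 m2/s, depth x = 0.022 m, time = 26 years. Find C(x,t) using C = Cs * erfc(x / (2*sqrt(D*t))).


t_seconds = 26 * 365.25 * 24 * 3600 = 820497600.0 s
arg = 0.022 / (2 * sqrt(1.24e-12 * 820497600.0))
= 0.3449
erfc(0.3449) = 0.6258
C = 0.46 * 0.6258 = 0.2878%

0.2878


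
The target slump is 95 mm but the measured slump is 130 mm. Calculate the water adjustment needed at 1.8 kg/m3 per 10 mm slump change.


Difference = 95 - 130 = -35 mm
Water adjustment = -35 * 1.8 / 10 = -6.3 kg/m3

-6.3


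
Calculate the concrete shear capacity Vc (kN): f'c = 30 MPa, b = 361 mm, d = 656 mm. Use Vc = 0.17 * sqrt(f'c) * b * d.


Vc = 0.17 * sqrt(30) * 361 * 656 / 1000
= 220.51 kN

220.51


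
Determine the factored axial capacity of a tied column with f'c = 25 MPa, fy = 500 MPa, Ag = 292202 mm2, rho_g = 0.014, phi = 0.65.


Ast = rho * Ag = 0.014 * 292202 = 4090.828 mm2
phi*Pn = 0.65 * 0.80 * (0.85 * 25 * (292202 - 4090.828) + 500 * 4090.828) / 1000
= 4247.24 kN

4247.24


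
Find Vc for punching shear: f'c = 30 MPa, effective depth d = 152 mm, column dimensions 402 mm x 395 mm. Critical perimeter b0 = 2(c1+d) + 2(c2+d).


b0 = 2*(402 + 152) + 2*(395 + 152) = 2202 mm
Vc = 0.33 * sqrt(30) * 2202 * 152 / 1000
= 604.97 kN

604.97


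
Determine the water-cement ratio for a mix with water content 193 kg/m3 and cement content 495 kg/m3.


w/c = water / cement
w/c = 193 / 495 = 0.39

0.39


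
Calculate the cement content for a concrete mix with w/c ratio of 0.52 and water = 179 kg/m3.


Cement = water / (w/c)
= 179 / 0.52
= 344.2 kg/m3

344.2


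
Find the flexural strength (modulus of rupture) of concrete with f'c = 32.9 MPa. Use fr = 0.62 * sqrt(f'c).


fr = 0.62 * sqrt(32.9)
= 3.556 MPa

3.556


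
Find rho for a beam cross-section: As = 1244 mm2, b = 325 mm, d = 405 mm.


rho = As / (b * d)
= 1244 / (325 * 405)
= 0.0095

0.0095


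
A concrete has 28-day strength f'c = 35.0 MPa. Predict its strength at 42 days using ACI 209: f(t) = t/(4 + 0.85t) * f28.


f(42) = 42 / (4 + 0.85 * 42) * 35.0
= 42 / 39.7 * 35.0
= 37.03 MPa

37.03


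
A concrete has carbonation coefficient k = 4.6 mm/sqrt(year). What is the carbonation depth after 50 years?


depth = k * sqrt(t)
= 4.6 * sqrt(50)
= 32.53 mm

32.53


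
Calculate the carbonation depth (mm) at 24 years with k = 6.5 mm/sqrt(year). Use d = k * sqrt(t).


depth = k * sqrt(t)
= 6.5 * sqrt(24)
= 31.84 mm

31.84


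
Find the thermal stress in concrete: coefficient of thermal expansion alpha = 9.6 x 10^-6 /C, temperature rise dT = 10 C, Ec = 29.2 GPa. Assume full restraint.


sigma = alpha * dT * Ec
= 9.6e-6 * 10 * 29.2 * 1000
= 2.803 MPa

2.803


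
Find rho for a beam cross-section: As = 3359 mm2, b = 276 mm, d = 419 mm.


rho = As / (b * d)
= 3359 / (276 * 419)
= 0.029

0.029


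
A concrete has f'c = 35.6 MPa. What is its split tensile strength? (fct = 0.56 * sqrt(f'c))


fct = 0.56 * sqrt(35.6)
= 0.56 * 5.967
= 3.341 MPa

3.341


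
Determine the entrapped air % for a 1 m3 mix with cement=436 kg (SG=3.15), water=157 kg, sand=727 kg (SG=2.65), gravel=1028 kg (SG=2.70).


Vol cement = 436 / (3.15 * 1000) = 0.138413 m3
Vol water = 157 / 1000 = 0.157 m3
Vol sand = 727 / (2.65 * 1000) = 0.27434 m3
Vol gravel = 1028 / (2.70 * 1000) = 0.380741 m3
Total solid + water volume = 0.950493 m3
Air = (1 - 0.950493) * 100 = 4.95%

4.95


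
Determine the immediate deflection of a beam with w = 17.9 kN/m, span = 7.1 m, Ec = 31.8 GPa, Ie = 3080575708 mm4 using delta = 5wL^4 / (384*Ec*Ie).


Convert: L = 7.1 m = 7100 mm, Ec = 31.8 GPa = 31800 MPa
delta = 5 * 17.9 * 7100^4 / (384 * 31800 * 3080575708)
= 6.05 mm

6.05


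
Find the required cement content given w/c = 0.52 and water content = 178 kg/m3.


Cement = water / (w/c)
= 178 / 0.52
= 342.3 kg/m3

342.3


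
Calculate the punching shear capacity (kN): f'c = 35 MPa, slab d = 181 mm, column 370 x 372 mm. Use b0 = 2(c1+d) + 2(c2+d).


b0 = 2*(370 + 181) + 2*(372 + 181) = 2208 mm
Vc = 0.33 * sqrt(35) * 2208 * 181 / 1000
= 780.24 kN

780.24


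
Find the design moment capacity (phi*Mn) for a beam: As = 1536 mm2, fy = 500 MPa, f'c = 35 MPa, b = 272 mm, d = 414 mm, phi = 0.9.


a = As * fy / (0.85 * f'c * b)
= 1536 * 500 / (0.85 * 35 * 272)
= 94.9086 mm
Mn = As * fy * (d - a/2) / 10^6
= 281.5071 kN-m
phi*Mn = 0.9 * 281.5071 = 253.36 kN-m

253.36


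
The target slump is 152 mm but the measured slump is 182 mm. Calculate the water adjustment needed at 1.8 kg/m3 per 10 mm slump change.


Difference = 152 - 182 = -30 mm
Water adjustment = -30 * 1.8 / 10 = -5.4 kg/m3

-5.4


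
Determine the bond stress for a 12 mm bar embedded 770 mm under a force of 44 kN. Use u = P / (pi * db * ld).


u = P / (pi * db * ld)
= 44 * 1000 / (pi * 12 * 770)
= 1.516 MPa

1.516


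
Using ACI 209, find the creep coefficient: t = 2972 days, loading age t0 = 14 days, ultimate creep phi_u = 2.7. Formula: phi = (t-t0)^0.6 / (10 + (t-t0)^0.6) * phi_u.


dt = 2972 - 14 = 2958
phi = 2958^0.6 / (10 + 2958^0.6) * 2.7
= 2.494

2.494


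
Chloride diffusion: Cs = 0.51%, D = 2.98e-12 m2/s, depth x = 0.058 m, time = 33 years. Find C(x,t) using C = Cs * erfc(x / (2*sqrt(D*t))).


t_seconds = 33 * 365.25 * 24 * 3600 = 1041400800.0 s
arg = 0.058 / (2 * sqrt(2.98e-12 * 1041400800.0))
= 0.5206
erfc(0.5206) = 0.4616
C = 0.51 * 0.4616 = 0.2354%

0.2354


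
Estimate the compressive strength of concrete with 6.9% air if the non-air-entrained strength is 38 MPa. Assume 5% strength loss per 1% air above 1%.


Strength loss = (6.9 - 1) * 5 = 29.5%
f'c = 38 * (1 - 29.5/100)
= 26.79 MPa

26.79


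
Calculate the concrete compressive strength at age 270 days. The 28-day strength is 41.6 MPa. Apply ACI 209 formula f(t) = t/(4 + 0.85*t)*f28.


f(270) = 270 / (4 + 0.85 * 270) * 41.6
= 270 / 233.5 * 41.6
= 48.1 MPa

48.1


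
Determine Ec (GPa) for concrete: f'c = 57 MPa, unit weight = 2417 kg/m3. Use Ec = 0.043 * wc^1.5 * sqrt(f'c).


Ec = 0.043 * 2417^1.5 * sqrt(57) / 1000
= 38.58 GPa

38.58


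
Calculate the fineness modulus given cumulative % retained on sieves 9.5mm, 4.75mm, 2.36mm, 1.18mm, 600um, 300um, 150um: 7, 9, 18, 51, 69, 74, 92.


FM = sum(cumulative % retained) / 100
= 320 / 100
= 3.2

3.2


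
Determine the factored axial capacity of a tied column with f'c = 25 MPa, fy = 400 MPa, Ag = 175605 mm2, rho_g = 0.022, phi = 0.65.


Ast = rho * Ag = 0.022 * 175605 = 3863.31 mm2
phi*Pn = 0.65 * 0.80 * (0.85 * 25 * (175605 - 3863.31) + 400 * 3863.31) / 1000
= 2701.31 kN

2701.31


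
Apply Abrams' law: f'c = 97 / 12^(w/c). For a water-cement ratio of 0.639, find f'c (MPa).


f'c = 97 / 12^0.639
= 97 / 4.893
= 19.82 MPa

19.82


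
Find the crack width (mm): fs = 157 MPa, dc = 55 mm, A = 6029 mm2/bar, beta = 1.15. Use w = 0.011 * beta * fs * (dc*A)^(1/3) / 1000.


w = 0.011 * beta * fs * (dc * A)^(1/3) / 1000
= 0.011 * 1.15 * 157 * (55 * 6029)^(1/3) / 1000
= 0.137 mm

0.137


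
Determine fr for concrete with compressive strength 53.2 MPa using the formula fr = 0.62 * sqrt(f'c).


fr = 0.62 * sqrt(53.2)
= 4.522 MPa

4.522


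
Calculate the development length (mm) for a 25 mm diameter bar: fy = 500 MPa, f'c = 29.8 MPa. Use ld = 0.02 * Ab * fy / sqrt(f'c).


Ab = pi * 25^2 / 4 = 490.874 mm2
ld = 0.02 * 490.874 * 500 / sqrt(29.8)
= 899.2 mm

899.2


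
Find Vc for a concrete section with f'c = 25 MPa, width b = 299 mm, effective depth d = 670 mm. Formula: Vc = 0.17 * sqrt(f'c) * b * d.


Vc = 0.17 * sqrt(25) * 299 * 670 / 1000
= 170.28 kN

170.28


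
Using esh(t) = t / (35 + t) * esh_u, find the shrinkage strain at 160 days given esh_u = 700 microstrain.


esh(160) = 160 / (35 + 160) * 700
= 160 / 195 * 700
= 574.4 microstrain

574.4


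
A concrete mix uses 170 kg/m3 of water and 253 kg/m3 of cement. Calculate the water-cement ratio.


w/c = water / cement
w/c = 170 / 253 = 0.672

0.672


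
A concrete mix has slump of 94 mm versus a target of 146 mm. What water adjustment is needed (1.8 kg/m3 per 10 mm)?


Difference = 146 - 94 = 52 mm
Water adjustment = 52 * 1.8 / 10 = 9.4 kg/m3

9.4


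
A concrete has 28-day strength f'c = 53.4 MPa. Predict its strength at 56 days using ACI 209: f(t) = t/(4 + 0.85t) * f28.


f(56) = 56 / (4 + 0.85 * 56) * 53.4
= 56 / 51.6 * 53.4
= 57.95 MPa

57.95


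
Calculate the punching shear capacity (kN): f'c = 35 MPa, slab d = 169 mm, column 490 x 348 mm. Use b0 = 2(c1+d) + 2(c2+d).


b0 = 2*(490 + 169) + 2*(348 + 169) = 2352 mm
Vc = 0.33 * sqrt(35) * 2352 * 169 / 1000
= 776.02 kN

776.02


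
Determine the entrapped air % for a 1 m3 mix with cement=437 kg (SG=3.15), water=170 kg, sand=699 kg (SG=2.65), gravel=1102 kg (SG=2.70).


Vol cement = 437 / (3.15 * 1000) = 0.13873 m3
Vol water = 170 / 1000 = 0.17 m3
Vol sand = 699 / (2.65 * 1000) = 0.263774 m3
Vol gravel = 1102 / (2.70 * 1000) = 0.408148 m3
Total solid + water volume = 0.980652 m3
Air = (1 - 0.980652) * 100 = 1.93%

1.93


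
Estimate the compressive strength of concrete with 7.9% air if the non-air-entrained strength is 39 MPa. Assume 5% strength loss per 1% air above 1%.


Strength loss = (7.9 - 1) * 5 = 34.5%
f'c = 39 * (1 - 34.5/100)
= 25.55 MPa

25.55


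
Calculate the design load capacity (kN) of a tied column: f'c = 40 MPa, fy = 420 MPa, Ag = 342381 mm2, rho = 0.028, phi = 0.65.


Ast = rho * Ag = 0.028 * 342381 = 9586.668 mm2
phi*Pn = 0.65 * 0.80 * (0.85 * 40 * (342381 - 9586.668) + 420 * 9586.668) / 1000
= 7977.53 kN

7977.53


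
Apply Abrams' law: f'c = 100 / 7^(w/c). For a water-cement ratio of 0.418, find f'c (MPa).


f'c = 100 / 7^0.418
= 100 / 2.256
= 44.34 MPa

44.34


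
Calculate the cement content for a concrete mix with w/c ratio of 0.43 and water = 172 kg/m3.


Cement = water / (w/c)
= 172 / 0.43
= 400.0 kg/m3

400.0


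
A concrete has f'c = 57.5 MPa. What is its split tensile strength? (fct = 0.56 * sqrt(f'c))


fct = 0.56 * sqrt(57.5)
= 0.56 * 7.583
= 4.246 MPa

4.246


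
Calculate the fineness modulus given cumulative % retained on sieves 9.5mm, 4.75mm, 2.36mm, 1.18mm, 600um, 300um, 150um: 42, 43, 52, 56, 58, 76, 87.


FM = sum(cumulative % retained) / 100
= 414 / 100
= 4.14

4.14


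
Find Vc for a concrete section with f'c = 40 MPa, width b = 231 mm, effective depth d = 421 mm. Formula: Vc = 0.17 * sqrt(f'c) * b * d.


Vc = 0.17 * sqrt(40) * 231 * 421 / 1000
= 104.56 kN

104.56


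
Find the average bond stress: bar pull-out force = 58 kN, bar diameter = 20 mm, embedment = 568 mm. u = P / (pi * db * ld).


u = P / (pi * db * ld)
= 58 * 1000 / (pi * 20 * 568)
= 1.625 MPa

1.625


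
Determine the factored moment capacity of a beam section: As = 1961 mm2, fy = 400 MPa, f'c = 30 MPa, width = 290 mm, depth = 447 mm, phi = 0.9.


a = As * fy / (0.85 * f'c * b)
= 1961 * 400 / (0.85 * 30 * 290)
= 106.0717 mm
Mn = As * fy * (d - a/2) / 10^6
= 309.0255 kN-m
phi*Mn = 0.9 * 309.0255 = 278.12 kN-m

278.12


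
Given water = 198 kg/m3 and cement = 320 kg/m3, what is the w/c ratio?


w/c = water / cement
w/c = 198 / 320 = 0.619

0.619


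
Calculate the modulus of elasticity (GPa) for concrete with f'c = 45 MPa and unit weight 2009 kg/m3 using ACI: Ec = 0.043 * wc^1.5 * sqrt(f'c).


Ec = 0.043 * 2009^1.5 * sqrt(45) / 1000
= 25.97 GPa

25.97


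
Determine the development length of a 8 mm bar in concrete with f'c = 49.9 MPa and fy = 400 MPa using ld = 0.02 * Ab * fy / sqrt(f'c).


Ab = pi * 8^2 / 4 = 50.265 mm2
ld = 0.02 * 50.265 * 400 / sqrt(49.9)
= 56.9 mm

56.9


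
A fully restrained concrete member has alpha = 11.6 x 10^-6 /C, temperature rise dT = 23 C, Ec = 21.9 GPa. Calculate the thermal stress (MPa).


sigma = alpha * dT * Ec
= 11.6e-6 * 23 * 21.9 * 1000
= 5.843 MPa

5.843


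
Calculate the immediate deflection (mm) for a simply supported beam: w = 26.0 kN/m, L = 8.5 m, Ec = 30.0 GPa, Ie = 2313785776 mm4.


Convert: L = 8.5 m = 8500 mm, Ec = 30.0 GPa = 30000 MPa
delta = 5 * 26.0 * 8500^4 / (384 * 30000 * 2313785776)
= 25.46 mm

25.46


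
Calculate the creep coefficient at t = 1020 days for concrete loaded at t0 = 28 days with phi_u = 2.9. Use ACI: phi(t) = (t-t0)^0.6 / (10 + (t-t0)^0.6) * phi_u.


dt = 1020 - 28 = 992
phi = 992^0.6 / (10 + 992^0.6) * 2.9
= 2.502

2.502


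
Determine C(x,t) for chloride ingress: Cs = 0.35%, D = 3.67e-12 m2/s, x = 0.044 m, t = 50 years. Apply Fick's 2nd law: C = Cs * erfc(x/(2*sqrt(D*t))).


t_seconds = 50 * 365.25 * 24 * 3600 = 1577880000.0 s
arg = 0.044 / (2 * sqrt(3.67e-12 * 1577880000.0))
= 0.2891
erfc(0.2891) = 0.6826
C = 0.35 * 0.6826 = 0.2389%

0.2389


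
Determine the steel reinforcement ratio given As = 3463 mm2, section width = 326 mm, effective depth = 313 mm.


rho = As / (b * d)
= 3463 / (326 * 313)
= 0.0339

0.0339


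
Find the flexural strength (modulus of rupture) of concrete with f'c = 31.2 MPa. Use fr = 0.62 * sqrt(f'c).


fr = 0.62 * sqrt(31.2)
= 3.463 MPa

3.463


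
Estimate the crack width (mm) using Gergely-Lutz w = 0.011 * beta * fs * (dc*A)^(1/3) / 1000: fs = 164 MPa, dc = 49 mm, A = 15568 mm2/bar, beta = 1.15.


w = 0.011 * beta * fs * (dc * A)^(1/3) / 1000
= 0.011 * 1.15 * 164 * (49 * 15568)^(1/3) / 1000
= 0.19 mm

0.19


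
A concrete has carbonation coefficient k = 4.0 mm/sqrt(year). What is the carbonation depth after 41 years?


depth = k * sqrt(t)
= 4.0 * sqrt(41)
= 25.61 mm

25.61


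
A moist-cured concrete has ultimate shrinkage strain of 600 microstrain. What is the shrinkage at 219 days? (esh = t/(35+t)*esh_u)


esh(219) = 219 / (35 + 219) * 600
= 219 / 254 * 600
= 517.3 microstrain

517.3


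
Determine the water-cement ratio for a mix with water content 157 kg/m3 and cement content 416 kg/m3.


w/c = water / cement
w/c = 157 / 416 = 0.377

0.377


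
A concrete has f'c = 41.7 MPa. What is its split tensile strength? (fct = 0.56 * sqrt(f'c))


fct = 0.56 * sqrt(41.7)
= 0.56 * 6.458
= 3.616 MPa

3.616


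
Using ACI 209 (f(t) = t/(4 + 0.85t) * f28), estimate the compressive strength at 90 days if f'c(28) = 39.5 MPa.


f(90) = 90 / (4 + 0.85 * 90) * 39.5
= 90 / 80.5 * 39.5
= 44.16 MPa

44.16


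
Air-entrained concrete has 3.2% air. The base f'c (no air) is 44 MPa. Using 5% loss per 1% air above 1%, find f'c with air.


Strength loss = (3.2 - 1) * 5 = 11.0%
f'c = 44 * (1 - 11.0/100)
= 39.16 MPa

39.16


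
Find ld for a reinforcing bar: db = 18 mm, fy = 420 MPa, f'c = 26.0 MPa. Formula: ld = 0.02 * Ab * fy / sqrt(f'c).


Ab = pi * 18^2 / 4 = 254.469 mm2
ld = 0.02 * 254.469 * 420 / sqrt(26.0)
= 419.2 mm

419.2


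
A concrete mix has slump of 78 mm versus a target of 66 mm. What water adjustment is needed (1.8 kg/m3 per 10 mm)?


Difference = 66 - 78 = -12 mm
Water adjustment = -12 * 1.8 / 10 = -2.2 kg/m3

-2.2


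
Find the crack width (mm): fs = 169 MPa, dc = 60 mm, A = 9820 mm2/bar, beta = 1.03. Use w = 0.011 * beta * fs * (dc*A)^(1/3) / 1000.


w = 0.011 * beta * fs * (dc * A)^(1/3) / 1000
= 0.011 * 1.03 * 169 * (60 * 9820)^(1/3) / 1000
= 0.161 mm

0.161


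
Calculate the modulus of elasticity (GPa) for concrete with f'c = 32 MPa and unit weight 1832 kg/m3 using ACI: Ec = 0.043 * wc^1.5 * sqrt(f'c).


Ec = 0.043 * 1832^1.5 * sqrt(32) / 1000
= 19.07 GPa

19.07


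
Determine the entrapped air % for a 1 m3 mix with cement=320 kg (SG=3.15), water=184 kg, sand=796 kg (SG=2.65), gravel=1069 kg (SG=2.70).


Vol cement = 320 / (3.15 * 1000) = 0.101587 m3
Vol water = 184 / 1000 = 0.184 m3
Vol sand = 796 / (2.65 * 1000) = 0.300377 m3
Vol gravel = 1069 / (2.70 * 1000) = 0.395926 m3
Total solid + water volume = 0.981891 m3
Air = (1 - 0.981891) * 100 = 1.81%

1.81


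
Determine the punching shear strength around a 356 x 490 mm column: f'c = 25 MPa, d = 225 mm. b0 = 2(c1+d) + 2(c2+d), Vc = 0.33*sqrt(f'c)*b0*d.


b0 = 2*(356 + 225) + 2*(490 + 225) = 2592 mm
Vc = 0.33 * sqrt(25) * 2592 * 225 / 1000
= 962.28 kN

962.28


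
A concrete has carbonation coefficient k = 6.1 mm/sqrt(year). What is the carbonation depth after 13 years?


depth = k * sqrt(t)
= 6.1 * sqrt(13)
= 21.99 mm

21.99


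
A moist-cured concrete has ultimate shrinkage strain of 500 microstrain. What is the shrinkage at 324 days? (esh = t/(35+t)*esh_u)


esh(324) = 324 / (35 + 324) * 500
= 324 / 359 * 500
= 451.3 microstrain

451.3


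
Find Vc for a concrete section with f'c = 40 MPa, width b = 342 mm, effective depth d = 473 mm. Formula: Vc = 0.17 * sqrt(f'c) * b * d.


Vc = 0.17 * sqrt(40) * 342 * 473 / 1000
= 173.93 kN

173.93


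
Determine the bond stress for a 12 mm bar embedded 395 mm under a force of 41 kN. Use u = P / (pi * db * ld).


u = P / (pi * db * ld)
= 41 * 1000 / (pi * 12 * 395)
= 2.753 MPa

2.753


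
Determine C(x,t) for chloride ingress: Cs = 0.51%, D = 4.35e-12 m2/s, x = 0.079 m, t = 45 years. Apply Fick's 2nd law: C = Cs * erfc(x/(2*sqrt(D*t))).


t_seconds = 45 * 365.25 * 24 * 3600 = 1420092000.0 s
arg = 0.079 / (2 * sqrt(4.35e-12 * 1420092000.0))
= 0.5026
erfc(0.5026) = 0.4772
C = 0.51 * 0.4772 = 0.2434%

0.2434


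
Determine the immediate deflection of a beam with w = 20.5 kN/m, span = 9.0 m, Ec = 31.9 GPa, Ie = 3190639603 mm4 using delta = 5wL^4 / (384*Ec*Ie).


Convert: L = 9.0 m = 9000 mm, Ec = 31.9 GPa = 31900 MPa
delta = 5 * 20.5 * 9000^4 / (384 * 31900 * 3190639603)
= 17.21 mm

17.21


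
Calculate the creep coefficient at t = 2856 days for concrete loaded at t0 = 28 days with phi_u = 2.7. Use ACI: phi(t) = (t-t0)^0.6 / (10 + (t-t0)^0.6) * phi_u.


dt = 2856 - 28 = 2828
phi = 2828^0.6 / (10 + 2828^0.6) * 2.7
= 2.489

2.489


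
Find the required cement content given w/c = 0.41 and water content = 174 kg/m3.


Cement = water / (w/c)
= 174 / 0.41
= 424.4 kg/m3

424.4


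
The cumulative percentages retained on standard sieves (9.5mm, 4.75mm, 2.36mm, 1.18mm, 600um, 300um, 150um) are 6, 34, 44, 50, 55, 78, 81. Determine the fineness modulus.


FM = sum(cumulative % retained) / 100
= 348 / 100
= 3.48

3.48


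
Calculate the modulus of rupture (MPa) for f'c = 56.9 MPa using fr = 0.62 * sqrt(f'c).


fr = 0.62 * sqrt(56.9)
= 4.677 MPa

4.677


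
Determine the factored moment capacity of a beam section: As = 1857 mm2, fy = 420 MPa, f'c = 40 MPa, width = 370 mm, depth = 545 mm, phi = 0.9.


a = As * fy / (0.85 * f'c * b)
= 1857 * 420 / (0.85 * 40 * 370)
= 61.9984 mm
Mn = As * fy * (d - a/2) / 10^6
= 400.8898 kN-m
phi*Mn = 0.9 * 400.8898 = 360.8 kN-m

360.8


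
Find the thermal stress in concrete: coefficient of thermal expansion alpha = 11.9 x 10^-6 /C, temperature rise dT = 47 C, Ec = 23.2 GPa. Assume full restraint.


sigma = alpha * dT * Ec
= 11.9e-6 * 47 * 23.2 * 1000
= 12.976 MPa

12.976


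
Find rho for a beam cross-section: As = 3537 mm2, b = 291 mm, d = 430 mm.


rho = As / (b * d)
= 3537 / (291 * 430)
= 0.0283

0.0283


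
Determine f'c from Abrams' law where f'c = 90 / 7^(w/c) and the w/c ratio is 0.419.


f'c = 90 / 7^0.419
= 90 / 2.26
= 39.82 MPa

39.82


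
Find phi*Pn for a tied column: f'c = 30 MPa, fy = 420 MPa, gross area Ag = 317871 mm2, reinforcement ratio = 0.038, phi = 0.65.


Ast = rho * Ag = 0.038 * 317871 = 12079.098 mm2
phi*Pn = 0.65 * 0.80 * (0.85 * 30 * (317871 - 12079.098) + 420 * 12079.098) / 1000
= 6692.88 kN

6692.88


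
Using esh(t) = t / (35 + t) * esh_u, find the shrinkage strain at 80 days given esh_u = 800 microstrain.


esh(80) = 80 / (35 + 80) * 800
= 80 / 115 * 800
= 556.5 microstrain

556.5


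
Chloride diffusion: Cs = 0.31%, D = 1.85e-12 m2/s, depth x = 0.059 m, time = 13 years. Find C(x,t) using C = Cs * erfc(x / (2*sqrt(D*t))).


t_seconds = 13 * 365.25 * 24 * 3600 = 410248800.0 s
arg = 0.059 / (2 * sqrt(1.85e-12 * 410248800.0))
= 1.0708
erfc(1.0708) = 0.1299
C = 0.31 * 0.1299 = 0.0403%

0.0403


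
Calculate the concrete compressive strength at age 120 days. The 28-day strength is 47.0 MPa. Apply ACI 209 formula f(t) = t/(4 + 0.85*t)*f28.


f(120) = 120 / (4 + 0.85 * 120) * 47.0
= 120 / 106.0 * 47.0
= 53.21 MPa

53.21


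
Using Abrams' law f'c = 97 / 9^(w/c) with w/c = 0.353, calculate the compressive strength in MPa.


f'c = 97 / 9^0.353
= 97 / 2.172
= 44.66 MPa

44.66


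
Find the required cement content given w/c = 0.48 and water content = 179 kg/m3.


Cement = water / (w/c)
= 179 / 0.48
= 372.9 kg/m3

372.9


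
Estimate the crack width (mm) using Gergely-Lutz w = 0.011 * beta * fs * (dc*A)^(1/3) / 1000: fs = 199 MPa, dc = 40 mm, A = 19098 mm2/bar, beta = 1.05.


w = 0.011 * beta * fs * (dc * A)^(1/3) / 1000
= 0.011 * 1.05 * 199 * (40 * 19098)^(1/3) / 1000
= 0.21 mm

0.21


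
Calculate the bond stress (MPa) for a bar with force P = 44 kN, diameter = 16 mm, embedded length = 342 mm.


u = P / (pi * db * ld)
= 44 * 1000 / (pi * 16 * 342)
= 2.56 MPa

2.56


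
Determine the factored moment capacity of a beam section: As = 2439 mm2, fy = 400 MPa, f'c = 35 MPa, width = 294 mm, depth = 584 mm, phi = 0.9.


a = As * fy / (0.85 * f'c * b)
= 2439 * 400 / (0.85 * 35 * 294)
= 111.5418 mm
Mn = As * fy * (d - a/2) / 10^6
= 515.3403 kN-m
phi*Mn = 0.9 * 515.3403 = 463.81 kN-m

463.81


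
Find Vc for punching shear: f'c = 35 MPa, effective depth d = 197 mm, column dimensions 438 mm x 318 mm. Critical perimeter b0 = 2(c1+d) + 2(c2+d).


b0 = 2*(438 + 197) + 2*(318 + 197) = 2300 mm
Vc = 0.33 * sqrt(35) * 2300 * 197 / 1000
= 884.59 kN

884.59


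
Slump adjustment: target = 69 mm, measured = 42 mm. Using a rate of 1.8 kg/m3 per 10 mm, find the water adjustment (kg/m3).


Difference = 69 - 42 = 27 mm
Water adjustment = 27 * 1.8 / 10 = 4.9 kg/m3

4.9


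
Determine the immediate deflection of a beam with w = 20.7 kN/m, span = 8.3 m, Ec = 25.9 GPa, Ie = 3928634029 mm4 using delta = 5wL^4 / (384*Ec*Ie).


Convert: L = 8.3 m = 8300 mm, Ec = 25.9 GPa = 25900 MPa
delta = 5 * 20.7 * 8300^4 / (384 * 25900 * 3928634029)
= 12.57 mm

12.57


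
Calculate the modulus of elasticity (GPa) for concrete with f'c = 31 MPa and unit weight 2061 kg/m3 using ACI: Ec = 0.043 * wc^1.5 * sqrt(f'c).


Ec = 0.043 * 2061^1.5 * sqrt(31) / 1000
= 22.4 GPa

22.4


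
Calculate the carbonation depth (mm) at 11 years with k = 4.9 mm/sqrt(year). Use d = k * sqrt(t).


depth = k * sqrt(t)
= 4.9 * sqrt(11)
= 16.25 mm

16.25


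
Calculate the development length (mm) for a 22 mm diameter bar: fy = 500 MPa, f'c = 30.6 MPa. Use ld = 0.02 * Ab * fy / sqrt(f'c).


Ab = pi * 22^2 / 4 = 380.133 mm2
ld = 0.02 * 380.133 * 500 / sqrt(30.6)
= 687.2 mm

687.2


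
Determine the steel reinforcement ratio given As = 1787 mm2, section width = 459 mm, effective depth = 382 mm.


rho = As / (b * d)
= 1787 / (459 * 382)
= 0.0102

0.0102


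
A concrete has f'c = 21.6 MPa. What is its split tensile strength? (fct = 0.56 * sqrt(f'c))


fct = 0.56 * sqrt(21.6)
= 0.56 * 4.648
= 2.603 MPa

2.603


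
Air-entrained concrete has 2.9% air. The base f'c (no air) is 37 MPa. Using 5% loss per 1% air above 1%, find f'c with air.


Strength loss = (2.9 - 1) * 5 = 9.5%
f'c = 37 * (1 - 9.5/100)
= 33.48 MPa

33.48


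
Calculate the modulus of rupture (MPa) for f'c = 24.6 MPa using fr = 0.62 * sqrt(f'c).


fr = 0.62 * sqrt(24.6)
= 3.075 MPa

3.075


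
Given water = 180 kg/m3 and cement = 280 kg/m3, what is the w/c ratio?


w/c = water / cement
w/c = 180 / 280 = 0.643

0.643


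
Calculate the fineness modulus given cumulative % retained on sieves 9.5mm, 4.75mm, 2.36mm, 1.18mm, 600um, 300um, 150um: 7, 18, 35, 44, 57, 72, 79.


FM = sum(cumulative % retained) / 100
= 312 / 100
= 3.12

3.12


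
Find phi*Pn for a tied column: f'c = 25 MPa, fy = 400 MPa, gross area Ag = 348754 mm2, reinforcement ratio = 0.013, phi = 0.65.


Ast = rho * Ag = 0.013 * 348754 = 4533.802 mm2
phi*Pn = 0.65 * 0.80 * (0.85 * 25 * (348754 - 4533.802) + 400 * 4533.802) / 1000
= 4746.66 kN

4746.66


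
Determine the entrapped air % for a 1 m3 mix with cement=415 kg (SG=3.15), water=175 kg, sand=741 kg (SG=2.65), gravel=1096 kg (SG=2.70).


Vol cement = 415 / (3.15 * 1000) = 0.131746 m3
Vol water = 175 / 1000 = 0.175 m3
Vol sand = 741 / (2.65 * 1000) = 0.279623 m3
Vol gravel = 1096 / (2.70 * 1000) = 0.405926 m3
Total solid + water volume = 0.992295 m3
Air = (1 - 0.992295) * 100 = 0.77%

0.77


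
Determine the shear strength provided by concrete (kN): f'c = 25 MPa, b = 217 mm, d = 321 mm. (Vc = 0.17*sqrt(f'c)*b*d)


Vc = 0.17 * sqrt(25) * 217 * 321 / 1000
= 59.21 kN

59.21
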